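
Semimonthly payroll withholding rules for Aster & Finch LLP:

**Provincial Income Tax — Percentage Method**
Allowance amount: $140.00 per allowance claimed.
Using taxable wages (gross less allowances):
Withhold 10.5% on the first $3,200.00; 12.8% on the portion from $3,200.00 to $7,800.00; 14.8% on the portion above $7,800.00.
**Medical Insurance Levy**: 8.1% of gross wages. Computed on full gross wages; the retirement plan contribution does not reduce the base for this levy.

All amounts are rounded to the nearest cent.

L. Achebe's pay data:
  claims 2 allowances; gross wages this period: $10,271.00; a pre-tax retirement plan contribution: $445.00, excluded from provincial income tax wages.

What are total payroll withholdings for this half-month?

$2,015.16

Provincial Income Tax: taxable = $10,271.00 − $445.00 − 2×$140.00 = $9,546.00
  $924.80 + 14.8% × ($9,546.00 − $7,800.00) = $924.80 + 14.8% × $1,746.00 = $1,183.21
Medical Insurance Levy: 8.1% × $10,271.00 = $831.95
Total: $1,183.21 + $831.95 = $2,015.16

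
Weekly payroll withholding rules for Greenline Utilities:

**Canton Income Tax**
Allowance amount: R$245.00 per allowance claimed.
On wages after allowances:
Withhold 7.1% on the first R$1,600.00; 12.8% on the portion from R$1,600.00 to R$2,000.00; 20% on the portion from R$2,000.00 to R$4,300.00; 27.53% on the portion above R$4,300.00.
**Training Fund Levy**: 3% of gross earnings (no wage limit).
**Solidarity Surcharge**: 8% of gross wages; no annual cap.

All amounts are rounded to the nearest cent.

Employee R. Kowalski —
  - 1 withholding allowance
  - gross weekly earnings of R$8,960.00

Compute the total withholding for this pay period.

R$2,825.85

Canton Income Tax: taxable = R$8,960.00 − 1×R$245.00 = R$8,715.00
  R$624.80 + 27.53% × (R$8,715.00 − R$4,300.00) = R$624.80 + 27.53% × R$4,415.00 = R$1,840.25
Training Fund Levy: 3% × R$8,960.00 = R$268.80
Solidarity Surcharge: 8% × R$8,960.00 = R$716.80
Total: R$1,840.25 + R$268.80 + R$716.80 = R$2,825.85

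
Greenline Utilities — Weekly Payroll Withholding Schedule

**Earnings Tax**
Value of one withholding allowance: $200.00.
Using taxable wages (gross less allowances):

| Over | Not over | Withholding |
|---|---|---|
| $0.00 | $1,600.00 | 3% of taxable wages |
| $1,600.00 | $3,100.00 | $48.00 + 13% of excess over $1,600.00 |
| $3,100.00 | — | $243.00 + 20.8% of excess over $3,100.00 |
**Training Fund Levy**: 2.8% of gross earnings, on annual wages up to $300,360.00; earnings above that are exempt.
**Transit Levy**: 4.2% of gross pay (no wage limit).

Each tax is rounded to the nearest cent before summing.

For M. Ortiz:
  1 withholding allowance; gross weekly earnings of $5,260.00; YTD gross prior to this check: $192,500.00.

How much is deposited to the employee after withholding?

Earnings Tax: taxable = $5,260.00 − 1×$200.00 = $5,060.00
  $243.00 + 20.8% × ($5,060.00 − $3,100.00) = $243.00 + 20.8% × $1,960.00 = $650.68
Training Fund Levy: 2.8% × $5,260.00 = $147.28
Transit Levy: 4.2% × $5,260.00 = $220.92
Total withheld: $650.68 + $147.28 + $220.92 = $1,018.88
Net pay: $5,260.00 − $1,018.88 = $4,241.12

$4,241.12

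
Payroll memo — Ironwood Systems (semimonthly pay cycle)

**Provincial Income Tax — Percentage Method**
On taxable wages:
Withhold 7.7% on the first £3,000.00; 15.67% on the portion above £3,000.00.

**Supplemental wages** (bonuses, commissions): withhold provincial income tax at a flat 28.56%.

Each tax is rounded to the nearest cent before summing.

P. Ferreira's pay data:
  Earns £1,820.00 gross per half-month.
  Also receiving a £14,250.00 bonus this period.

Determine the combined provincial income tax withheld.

£4,209.94

Provincial Income Tax: taxable = £1,820.00
  7.7% × £1,820.00 = £140.14
Supplemental (28.56% flat on bonus): 28.56% × £14,250.00 = £4,069.80
Total provincial income tax: £140.14 + £4,069.80 = £4,209.94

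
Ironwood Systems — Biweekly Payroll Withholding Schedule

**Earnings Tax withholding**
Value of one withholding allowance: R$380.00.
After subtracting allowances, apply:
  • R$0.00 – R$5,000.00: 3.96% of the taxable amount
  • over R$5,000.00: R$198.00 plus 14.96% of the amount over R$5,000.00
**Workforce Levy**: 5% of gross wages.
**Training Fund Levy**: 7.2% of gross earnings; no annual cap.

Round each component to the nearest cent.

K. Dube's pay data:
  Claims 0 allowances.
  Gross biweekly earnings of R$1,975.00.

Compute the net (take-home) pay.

Earnings Tax: taxable = R$1,975.00
  3.96% × R$1,975.00 = R$78.21
Workforce Levy: 5% × R$1,975.00 = R$98.75
Training Fund Levy: 7.2% × R$1,975.00 = R$142.20
Total withheld: R$78.21 + R$98.75 + R$142.20 = R$319.16
Net pay: R$1,975.00 − R$319.16 = R$1,655.84

R$1,655.84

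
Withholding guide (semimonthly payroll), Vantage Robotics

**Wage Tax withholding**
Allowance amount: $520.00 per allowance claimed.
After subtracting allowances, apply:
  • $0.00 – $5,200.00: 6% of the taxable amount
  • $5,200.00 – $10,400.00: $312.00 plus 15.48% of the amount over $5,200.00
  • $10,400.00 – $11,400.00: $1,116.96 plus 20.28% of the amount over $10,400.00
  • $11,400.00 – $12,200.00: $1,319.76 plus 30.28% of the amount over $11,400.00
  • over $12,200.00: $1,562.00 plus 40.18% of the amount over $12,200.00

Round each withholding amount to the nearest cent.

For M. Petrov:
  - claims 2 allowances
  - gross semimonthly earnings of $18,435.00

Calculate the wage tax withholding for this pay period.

$3,649.35

Wage Tax: taxable = $18,435.00 − 2×$520.00 = $17,395.00
  $1,562.00 + 40.18% × ($17,395.00 − $12,200.00) = $1,562.00 + 40.18% × $5,195.00 = $3,649.35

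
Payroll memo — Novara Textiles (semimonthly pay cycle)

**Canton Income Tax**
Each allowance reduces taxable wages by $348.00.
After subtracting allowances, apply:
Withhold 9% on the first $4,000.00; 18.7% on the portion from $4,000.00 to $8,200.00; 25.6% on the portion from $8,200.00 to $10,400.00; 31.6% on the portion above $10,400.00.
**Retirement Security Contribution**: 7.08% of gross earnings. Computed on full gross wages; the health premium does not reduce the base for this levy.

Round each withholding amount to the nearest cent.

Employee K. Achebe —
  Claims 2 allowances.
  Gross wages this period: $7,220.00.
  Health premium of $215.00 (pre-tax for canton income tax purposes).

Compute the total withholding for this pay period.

$1,302.96

Canton Income Tax: taxable = $7,220.00 − $215.00 − 2×$348.00 = $6,309.00
  $360.00 + 18.7% × ($6,309.00 − $4,000.00) = $360.00 + 18.7% × $2,309.00 = $791.78
Retirement Security Contribution: 7.08% × $7,220.00 = $511.18
Total: $791.78 + $511.18 = $1,302.96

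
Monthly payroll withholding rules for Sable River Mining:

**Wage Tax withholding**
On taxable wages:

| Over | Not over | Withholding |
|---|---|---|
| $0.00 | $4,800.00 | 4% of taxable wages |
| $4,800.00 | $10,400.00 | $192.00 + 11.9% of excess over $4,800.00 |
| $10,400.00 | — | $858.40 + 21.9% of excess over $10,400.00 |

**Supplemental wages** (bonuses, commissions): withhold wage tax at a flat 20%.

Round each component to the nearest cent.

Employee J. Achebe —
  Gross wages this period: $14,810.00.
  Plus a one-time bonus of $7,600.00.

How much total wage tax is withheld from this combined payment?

$3,344.19

Wage Tax: taxable = $14,810.00
  $858.40 + 21.9% × ($14,810.00 − $10,400.00) = $858.40 + 21.9% × $4,410.00 = $1,824.19
Supplemental (20% flat on bonus): 20% × $7,600.00 = $1,520.00
Total wage tax: $1,824.19 + $1,520.00 = $3,344.19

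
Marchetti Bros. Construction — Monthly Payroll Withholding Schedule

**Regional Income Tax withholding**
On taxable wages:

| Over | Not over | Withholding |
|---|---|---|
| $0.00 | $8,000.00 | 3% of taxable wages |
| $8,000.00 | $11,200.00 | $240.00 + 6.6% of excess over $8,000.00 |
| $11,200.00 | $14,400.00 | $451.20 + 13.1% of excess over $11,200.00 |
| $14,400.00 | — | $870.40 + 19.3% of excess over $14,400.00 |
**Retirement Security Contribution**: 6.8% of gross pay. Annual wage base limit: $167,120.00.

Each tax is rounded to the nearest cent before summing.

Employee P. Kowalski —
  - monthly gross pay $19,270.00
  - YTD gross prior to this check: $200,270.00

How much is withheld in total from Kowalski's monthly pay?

$1,810.31

Regional Income Tax: taxable = $19,270.00
  $870.40 + 19.3% × ($19,270.00 − $14,400.00) = $870.40 + 19.3% × $4,870.00 = $1,810.31
Retirement Security Contribution: YTD $200,270.00 ≥ cap $167,120.00 → $0.00
Total: $1,810.31 + $0.00 = $1,810.31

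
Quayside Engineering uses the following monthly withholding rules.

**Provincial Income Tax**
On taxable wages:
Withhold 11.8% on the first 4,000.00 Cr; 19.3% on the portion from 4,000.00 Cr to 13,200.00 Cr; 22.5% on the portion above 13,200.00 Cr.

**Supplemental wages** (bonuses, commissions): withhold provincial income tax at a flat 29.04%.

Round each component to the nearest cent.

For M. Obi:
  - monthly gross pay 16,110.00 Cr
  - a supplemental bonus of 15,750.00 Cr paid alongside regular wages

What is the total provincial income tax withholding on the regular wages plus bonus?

7,476.15 Cr

Provincial Income Tax: taxable = 16,110.00 Cr
  2,247.60 Cr + 22.5% × (16,110.00 Cr − 13,200.00 Cr) = 2,247.60 Cr + 22.5% × 2,910.00 Cr = 2,902.35 Cr
Supplemental (29.04% flat on bonus): 29.04% × 15,750.00 Cr = 4,573.80 Cr
Total provincial income tax: 2,902.35 Cr + 4,573.80 Cr = 7,476.15 Cr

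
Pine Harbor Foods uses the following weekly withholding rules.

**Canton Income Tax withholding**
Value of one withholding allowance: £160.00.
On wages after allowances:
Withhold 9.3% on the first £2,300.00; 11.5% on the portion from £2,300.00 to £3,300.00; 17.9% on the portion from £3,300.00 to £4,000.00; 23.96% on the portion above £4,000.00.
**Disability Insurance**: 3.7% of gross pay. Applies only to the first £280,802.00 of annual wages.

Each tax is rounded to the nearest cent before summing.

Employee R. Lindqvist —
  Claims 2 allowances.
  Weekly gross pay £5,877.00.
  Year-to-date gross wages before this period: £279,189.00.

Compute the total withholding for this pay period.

£886.94

Canton Income Tax: taxable = £5,877.00 − 2×£160.00 = £5,557.00
  £454.20 + 23.96% × (£5,557.00 − £4,000.00) = £454.20 + 23.96% × £1,557.00 = £827.26
Disability Insurance: cap £280,802.00 − YTD £279,189.00 = £1,613.00 subject; 3.7% × £1,613.00 = £59.68
Total: £827.26 + £59.68 = £886.94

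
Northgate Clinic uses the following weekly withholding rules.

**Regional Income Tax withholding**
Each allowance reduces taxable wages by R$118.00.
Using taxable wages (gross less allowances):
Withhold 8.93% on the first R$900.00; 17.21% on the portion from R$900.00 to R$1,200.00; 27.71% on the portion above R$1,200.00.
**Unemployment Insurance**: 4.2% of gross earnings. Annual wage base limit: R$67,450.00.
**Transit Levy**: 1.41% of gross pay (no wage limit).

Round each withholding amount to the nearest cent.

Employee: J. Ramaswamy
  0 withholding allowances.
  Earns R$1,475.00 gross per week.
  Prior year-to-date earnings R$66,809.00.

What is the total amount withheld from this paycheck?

Regional Income Tax: taxable = R$1,475.00
  R$132.00 + 27.71% × (R$1,475.00 − R$1,200.00) = R$132.00 + 27.71% × R$275.00 = R$208.20
Unemployment Insurance: cap R$67,450.00 − YTD R$66,809.00 = R$641.00 subject; 4.2% × R$641.00 = R$26.92
Transit Levy: 1.41% × R$1,475.00 = R$20.80
Total: R$208.20 + R$26.92 + R$20.80 = R$255.92

R$255.92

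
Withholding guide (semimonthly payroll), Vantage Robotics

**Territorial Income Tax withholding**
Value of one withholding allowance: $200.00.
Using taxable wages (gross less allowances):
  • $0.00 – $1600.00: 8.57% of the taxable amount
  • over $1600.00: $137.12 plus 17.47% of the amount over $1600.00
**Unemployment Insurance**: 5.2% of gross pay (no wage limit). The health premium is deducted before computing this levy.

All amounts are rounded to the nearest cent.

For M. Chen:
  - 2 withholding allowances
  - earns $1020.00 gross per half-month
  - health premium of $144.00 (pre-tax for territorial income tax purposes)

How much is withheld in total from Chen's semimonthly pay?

$86.34

Territorial Income Tax: taxable = $1020.00 − $144.00 − 2×$200.00 = $476.00
  8.57% × $476.00 = $40.79
Unemployment Insurance: 5.2% × $876.00 = $45.55
Total: $40.79 + $45.55 = $86.34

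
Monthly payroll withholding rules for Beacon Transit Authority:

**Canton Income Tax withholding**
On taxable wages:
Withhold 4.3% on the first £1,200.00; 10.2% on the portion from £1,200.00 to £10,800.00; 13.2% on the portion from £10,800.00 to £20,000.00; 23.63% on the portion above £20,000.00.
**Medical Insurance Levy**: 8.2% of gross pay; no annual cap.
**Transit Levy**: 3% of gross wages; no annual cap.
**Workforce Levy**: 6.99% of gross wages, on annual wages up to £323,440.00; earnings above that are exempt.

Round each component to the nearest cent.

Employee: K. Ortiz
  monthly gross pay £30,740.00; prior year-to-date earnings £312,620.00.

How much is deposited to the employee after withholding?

£21,757.74

Canton Income Tax: taxable = £30,740.00
  £2,245.20 + 23.63% × (£30,740.00 − £20,000.00) = £2,245.20 + 23.63% × £10,740.00 = £4,783.06
Medical Insurance Levy: 8.2% × £30,740.00 = £2,520.68
Transit Levy: 3% × £30,740.00 = £922.20
Workforce Levy: cap £323,440.00 − YTD £312,620.00 = £10,820.00 subject; 6.99% × £10,820.00 = £756.32
Total withheld: £4,783.06 + £2,520.68 + £922.20 + £756.32 = £8,982.26
Net pay: £30,740.00 − £8,982.26 = £21,757.74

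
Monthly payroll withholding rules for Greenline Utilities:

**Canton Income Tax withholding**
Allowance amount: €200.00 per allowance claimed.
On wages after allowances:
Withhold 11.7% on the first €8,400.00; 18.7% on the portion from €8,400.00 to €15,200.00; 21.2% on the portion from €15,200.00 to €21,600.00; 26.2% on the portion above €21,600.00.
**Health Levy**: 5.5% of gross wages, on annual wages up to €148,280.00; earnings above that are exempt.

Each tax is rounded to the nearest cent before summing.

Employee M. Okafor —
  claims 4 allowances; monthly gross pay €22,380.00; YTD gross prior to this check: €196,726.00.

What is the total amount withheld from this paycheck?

Canton Income Tax: taxable = €22,380.00 − 4×€200.00 = €21,580.00
  €2,254.40 + 21.2% × (€21,580.00 − €15,200.00) = €2,254.40 + 21.2% × €6,380.00 = €3,606.96
Health Levy: YTD €196,726.00 ≥ cap €148,280.00 → €0.00
Total: €3,606.96 + €0.00 = €3,606.96

€3,606.96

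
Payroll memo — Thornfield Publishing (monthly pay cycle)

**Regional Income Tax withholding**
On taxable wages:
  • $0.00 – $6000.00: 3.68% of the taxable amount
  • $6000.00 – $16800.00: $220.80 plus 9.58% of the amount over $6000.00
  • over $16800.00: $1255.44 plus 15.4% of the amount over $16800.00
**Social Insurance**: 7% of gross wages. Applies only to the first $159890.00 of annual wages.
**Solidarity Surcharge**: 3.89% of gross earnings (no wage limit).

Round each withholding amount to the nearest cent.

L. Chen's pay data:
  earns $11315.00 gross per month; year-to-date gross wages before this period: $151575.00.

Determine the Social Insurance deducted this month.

Social Insurance: cap $159890.00 − YTD $151575.00 = $8315.00 subject; 7% × $8315.00 = $582.05

$582.05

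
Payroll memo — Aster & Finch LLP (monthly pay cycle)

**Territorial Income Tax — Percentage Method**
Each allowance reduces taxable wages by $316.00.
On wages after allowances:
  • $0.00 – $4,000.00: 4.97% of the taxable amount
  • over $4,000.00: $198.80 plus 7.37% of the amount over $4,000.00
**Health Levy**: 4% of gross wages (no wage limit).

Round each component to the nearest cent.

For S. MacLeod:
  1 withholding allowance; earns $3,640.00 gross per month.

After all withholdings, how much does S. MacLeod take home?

Territorial Income Tax: taxable = $3,640.00 − 1×$316.00 = $3,324.00
  4.97% × $3,324.00 = $165.20
Health Levy: 4% × $3,640.00 = $145.60
Total withheld: $165.20 + $145.60 = $310.80
Net pay: $3,640.00 − $310.80 = $3,329.20

$3,329.20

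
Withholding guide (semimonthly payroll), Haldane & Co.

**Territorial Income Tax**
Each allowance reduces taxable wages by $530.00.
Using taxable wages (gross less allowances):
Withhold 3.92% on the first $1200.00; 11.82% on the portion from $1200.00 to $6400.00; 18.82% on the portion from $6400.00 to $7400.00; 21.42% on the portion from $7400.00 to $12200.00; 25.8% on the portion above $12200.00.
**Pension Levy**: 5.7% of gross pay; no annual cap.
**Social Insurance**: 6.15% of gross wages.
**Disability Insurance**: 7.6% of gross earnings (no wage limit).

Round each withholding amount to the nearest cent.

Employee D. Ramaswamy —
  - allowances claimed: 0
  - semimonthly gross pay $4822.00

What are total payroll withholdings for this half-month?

$1413.03

Territorial Income Tax: taxable = $4822.00
  $47.04 + 11.82% × ($4822.00 − $1200.00) = $47.04 + 11.82% × $3622.00 = $475.16
Pension Levy: 5.7% × $4822.00 = $274.85
Social Insurance: 6.15% × $4822.00 = $296.55
Disability Insurance: 7.6% × $4822.00 = $366.47
Total: $475.16 + $274.85 + $296.55 + $366.47 = $1413.03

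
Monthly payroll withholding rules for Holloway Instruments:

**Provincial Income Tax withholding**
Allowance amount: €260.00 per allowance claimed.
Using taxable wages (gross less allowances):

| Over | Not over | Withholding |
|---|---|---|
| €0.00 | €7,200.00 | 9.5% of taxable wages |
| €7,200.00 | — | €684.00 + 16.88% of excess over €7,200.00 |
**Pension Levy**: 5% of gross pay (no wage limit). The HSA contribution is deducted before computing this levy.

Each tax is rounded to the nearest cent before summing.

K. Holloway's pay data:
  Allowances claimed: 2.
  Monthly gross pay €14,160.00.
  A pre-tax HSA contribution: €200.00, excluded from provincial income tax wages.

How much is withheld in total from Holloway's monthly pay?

€2,435.31

Provincial Income Tax: taxable = €14,160.00 − €200.00 − 2×€260.00 = €13,440.00
  €684.00 + 16.88% × (€13,440.00 − €7,200.00) = €684.00 + 16.88% × €6,240.00 = €1,737.31
Pension Levy: 5% × €13,960.00 = €698.00
Total: €1,737.31 + €698.00 = €2,435.31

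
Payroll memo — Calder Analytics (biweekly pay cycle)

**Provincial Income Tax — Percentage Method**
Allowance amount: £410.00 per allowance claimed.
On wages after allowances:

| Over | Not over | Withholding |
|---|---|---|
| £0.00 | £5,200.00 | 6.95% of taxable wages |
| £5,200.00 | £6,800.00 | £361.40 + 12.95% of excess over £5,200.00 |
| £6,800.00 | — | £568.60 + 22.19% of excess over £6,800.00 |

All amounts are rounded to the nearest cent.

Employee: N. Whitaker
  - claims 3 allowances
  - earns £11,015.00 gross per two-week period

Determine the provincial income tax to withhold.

£1,230.97

Provincial Income Tax: taxable = £11,015.00 − 3×£410.00 = £9,785.00
  £568.60 + 22.19% × (£9,785.00 − £6,800.00) = £568.60 + 22.19% × £2,985.00 = £1,230.97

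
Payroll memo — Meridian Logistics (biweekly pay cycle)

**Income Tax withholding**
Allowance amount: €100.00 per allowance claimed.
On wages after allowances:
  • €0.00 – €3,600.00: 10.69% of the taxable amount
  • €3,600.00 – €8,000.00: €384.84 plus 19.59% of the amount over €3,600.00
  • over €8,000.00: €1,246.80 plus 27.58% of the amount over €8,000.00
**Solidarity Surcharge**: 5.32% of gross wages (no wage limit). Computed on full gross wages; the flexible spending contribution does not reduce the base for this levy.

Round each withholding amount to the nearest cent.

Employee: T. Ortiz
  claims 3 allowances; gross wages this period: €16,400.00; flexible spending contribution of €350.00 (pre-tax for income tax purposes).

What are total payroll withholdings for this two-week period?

Income Tax: taxable = €16,400.00 − €350.00 − 3×€100.00 = €15,750.00
  €1,246.80 + 27.58% × (€15,750.00 − €8,000.00) = €1,246.80 + 27.58% × €7,750.00 = €3,384.25
Solidarity Surcharge: 5.32% × €16,400.00 = €872.48
Total: €3,384.25 + €872.48 = €4,256.73

€4,256.73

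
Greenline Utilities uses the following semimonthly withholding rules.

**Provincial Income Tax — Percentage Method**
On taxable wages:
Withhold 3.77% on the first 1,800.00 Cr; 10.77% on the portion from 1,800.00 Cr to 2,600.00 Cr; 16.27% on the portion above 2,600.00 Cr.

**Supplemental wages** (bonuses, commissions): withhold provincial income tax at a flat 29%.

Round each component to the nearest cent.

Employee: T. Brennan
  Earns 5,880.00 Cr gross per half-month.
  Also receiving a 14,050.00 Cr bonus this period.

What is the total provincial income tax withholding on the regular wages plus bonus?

4,762.18 Cr

Provincial Income Tax: taxable = 5,880.00 Cr
  154.02 Cr + 16.27% × (5,880.00 Cr − 2,600.00 Cr) = 154.02 Cr + 16.27% × 3,280.00 Cr = 687.68 Cr
Supplemental (29% flat on bonus): 29% × 14,050.00 Cr = 4,074.50 Cr
Total provincial income tax: 687.68 Cr + 4,074.50 Cr = 4,762.18 Cr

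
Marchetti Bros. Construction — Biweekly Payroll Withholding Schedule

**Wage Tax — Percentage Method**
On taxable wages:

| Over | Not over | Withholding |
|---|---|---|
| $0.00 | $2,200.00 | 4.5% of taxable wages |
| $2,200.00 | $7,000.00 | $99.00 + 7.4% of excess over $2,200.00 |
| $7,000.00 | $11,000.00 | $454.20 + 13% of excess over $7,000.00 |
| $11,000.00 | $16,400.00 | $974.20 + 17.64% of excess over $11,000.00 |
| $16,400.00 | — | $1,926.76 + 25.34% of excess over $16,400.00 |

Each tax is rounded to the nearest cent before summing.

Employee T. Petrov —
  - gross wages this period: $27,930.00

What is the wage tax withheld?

$4,848.46

Wage Tax: taxable = $27,930.00
  $1,926.76 + 25.34% × ($27,930.00 − $16,400.00) = $1,926.76 + 25.34% × $11,530.00 = $4,848.46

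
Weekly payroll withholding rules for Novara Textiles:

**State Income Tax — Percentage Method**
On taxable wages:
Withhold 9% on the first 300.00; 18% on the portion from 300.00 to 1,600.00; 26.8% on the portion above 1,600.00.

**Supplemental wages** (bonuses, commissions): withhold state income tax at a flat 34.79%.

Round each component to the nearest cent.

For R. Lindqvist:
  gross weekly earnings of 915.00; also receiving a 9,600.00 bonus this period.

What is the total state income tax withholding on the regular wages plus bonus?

3,477.54

State Income Tax: taxable = 915.00
  27.00 + 18% × (915.00 − 300.00) = 27.00 + 18% × 615.00 = 137.70
Supplemental (34.79% flat on bonus): 34.79% × 9,600.00 = 3,339.84
Total state income tax: 137.70 + 3,339.84 = 3,477.54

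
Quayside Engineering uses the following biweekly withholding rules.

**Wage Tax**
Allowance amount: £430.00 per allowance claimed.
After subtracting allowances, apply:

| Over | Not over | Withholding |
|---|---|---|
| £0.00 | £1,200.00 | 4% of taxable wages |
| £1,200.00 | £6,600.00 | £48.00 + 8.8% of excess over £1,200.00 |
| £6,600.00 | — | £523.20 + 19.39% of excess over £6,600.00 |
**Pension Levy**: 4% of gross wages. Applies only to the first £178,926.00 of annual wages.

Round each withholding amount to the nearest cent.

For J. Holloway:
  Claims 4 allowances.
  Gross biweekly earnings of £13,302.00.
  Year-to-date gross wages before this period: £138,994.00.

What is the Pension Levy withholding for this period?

£532.08

Pension Levy: 4% × £13,302.00 = £532.08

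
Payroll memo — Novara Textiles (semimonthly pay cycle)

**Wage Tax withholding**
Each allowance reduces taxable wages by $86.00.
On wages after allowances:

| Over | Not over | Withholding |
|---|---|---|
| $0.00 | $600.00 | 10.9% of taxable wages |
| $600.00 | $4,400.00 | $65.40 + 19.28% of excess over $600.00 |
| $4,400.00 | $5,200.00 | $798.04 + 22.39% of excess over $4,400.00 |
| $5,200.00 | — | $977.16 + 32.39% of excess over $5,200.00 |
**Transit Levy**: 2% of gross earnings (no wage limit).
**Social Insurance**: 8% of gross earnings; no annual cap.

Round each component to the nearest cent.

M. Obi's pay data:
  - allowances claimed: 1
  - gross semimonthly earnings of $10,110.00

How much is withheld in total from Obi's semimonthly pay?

$3,550.65

Wage Tax: taxable = $10,110.00 − 1×$86.00 = $10,024.00
  $977.16 + 32.39% × ($10,024.00 − $5,200.00) = $977.16 + 32.39% × $4,824.00 = $2,539.65
Transit Levy: 2% × $10,110.00 = $202.20
Social Insurance: 8% × $10,110.00 = $808.80
Total: $2,539.65 + $202.20 + $808.80 = $3,550.65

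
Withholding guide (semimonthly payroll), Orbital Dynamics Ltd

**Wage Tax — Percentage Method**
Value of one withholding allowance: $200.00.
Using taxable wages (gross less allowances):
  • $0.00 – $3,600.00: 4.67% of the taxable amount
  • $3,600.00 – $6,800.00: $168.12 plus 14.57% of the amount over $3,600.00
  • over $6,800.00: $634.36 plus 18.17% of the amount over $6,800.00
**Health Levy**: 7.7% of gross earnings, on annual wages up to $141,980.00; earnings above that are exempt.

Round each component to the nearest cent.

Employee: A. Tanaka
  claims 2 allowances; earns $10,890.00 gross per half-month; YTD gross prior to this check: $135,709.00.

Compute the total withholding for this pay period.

$1,787.70

Wage Tax: taxable = $10,890.00 − 2×$200.00 = $10,490.00
  $634.36 + 18.17% × ($10,490.00 − $6,800.00) = $634.36 + 18.17% × $3,690.00 = $1,304.83
Health Levy: cap $141,980.00 − YTD $135,709.00 = $6,271.00 subject; 7.7% × $6,271.00 = $482.87
Total: $1,304.83 + $482.87 = $1,787.70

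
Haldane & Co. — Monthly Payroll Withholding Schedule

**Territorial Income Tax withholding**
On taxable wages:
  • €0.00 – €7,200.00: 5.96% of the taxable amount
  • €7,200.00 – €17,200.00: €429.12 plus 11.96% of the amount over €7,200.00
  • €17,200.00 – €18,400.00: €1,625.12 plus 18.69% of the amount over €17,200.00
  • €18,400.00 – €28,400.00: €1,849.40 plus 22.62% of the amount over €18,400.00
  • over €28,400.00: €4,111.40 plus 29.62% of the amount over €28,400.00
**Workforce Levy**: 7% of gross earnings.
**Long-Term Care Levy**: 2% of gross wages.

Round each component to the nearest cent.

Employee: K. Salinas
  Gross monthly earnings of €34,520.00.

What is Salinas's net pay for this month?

€25,489.06

Territorial Income Tax: taxable = €34,520.00
  €4,111.40 + 29.62% × (€34,520.00 − €28,400.00) = €4,111.40 + 29.62% × €6,120.00 = €5,924.14
Workforce Levy: 7% × €34,520.00 = €2,416.40
Long-Term Care Levy: 2% × €34,520.00 = €690.40
Total withheld: €5,924.14 + €2,416.40 + €690.40 = €9,030.94
Net pay: €34,520.00 − €9,030.94 = €25,489.06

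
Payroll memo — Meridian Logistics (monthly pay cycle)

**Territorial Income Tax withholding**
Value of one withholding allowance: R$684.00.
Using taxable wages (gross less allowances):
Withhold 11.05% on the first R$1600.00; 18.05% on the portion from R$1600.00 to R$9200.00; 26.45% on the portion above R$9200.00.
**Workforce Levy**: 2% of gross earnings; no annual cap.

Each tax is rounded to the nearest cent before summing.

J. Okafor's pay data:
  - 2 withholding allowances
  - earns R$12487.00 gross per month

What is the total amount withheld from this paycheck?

R$2305.92

Territorial Income Tax: taxable = R$12487.00 − 2×R$684.00 = R$11119.00
  R$1548.60 + 26.45% × (R$11119.00 − R$9200.00) = R$1548.60 + 26.45% × R$1919.00 = R$2056.18
Workforce Levy: 2% × R$12487.00 = R$249.74
Total: R$2056.18 + R$249.74 = R$2305.92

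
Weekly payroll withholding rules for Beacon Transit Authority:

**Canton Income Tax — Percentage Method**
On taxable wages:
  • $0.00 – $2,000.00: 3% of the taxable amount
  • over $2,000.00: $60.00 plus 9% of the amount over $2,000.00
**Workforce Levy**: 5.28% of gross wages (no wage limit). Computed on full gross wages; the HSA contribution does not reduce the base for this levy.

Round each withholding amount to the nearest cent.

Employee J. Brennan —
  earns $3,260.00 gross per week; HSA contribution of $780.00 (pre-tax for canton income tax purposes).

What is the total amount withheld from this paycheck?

Canton Income Tax: taxable = $3,260.00 − $780.00 = $2,480.00
  $60.00 + 9% × ($2,480.00 − $2,000.00) = $60.00 + 9% × $480.00 = $103.20
Workforce Levy: 5.28% × $3,260.00 = $172.13
Total: $103.20 + $172.13 = $275.33

$275.33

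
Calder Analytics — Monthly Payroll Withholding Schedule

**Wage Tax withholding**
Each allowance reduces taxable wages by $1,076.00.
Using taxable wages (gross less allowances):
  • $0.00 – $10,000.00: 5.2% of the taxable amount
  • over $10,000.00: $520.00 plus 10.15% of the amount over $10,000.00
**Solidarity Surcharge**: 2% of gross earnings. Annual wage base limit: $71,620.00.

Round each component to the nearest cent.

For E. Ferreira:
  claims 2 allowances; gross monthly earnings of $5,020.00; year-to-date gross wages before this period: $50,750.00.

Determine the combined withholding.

Wage Tax: taxable = $5,020.00 − 2×$1,076.00 = $2,868.00
  5.2% × $2,868.00 = $149.14
Solidarity Surcharge: 2% × $5,020.00 = $100.40
Total: $149.14 + $100.40 = $249.54

$249.54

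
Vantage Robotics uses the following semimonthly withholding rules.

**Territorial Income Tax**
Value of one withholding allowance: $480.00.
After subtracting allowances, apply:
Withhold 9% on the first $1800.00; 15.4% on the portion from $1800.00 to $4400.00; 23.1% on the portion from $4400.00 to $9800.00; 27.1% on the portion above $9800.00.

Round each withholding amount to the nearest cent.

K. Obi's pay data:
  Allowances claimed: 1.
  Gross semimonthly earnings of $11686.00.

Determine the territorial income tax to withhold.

$2190.83

Territorial Income Tax: taxable = $11686.00 − 1×$480.00 = $11206.00
  $1809.80 + 27.1% × ($11206.00 − $9800.00) = $1809.80 + 27.1% × $1406.00 = $2190.83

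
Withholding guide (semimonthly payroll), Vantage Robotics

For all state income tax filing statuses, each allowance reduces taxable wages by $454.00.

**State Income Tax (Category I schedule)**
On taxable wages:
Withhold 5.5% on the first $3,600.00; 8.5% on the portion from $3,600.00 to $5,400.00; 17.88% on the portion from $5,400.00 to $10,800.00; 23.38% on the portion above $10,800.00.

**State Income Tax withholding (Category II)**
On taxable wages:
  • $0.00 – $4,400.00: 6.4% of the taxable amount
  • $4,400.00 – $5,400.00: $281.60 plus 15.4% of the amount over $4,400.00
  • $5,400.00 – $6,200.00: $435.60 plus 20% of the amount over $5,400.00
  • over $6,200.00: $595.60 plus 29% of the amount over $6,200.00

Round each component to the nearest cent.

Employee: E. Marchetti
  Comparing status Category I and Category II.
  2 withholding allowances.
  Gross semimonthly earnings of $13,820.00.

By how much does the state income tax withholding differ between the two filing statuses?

$731.77

State Income Tax (Category I): taxable = $13,820.00 − 2×$454.00 = $12,912.00
  $1,316.52 + 23.38% × ($12,912.00 − $10,800.00) = $1,316.52 + 23.38% × $2,112.00 = $1,810.31
State Income Tax (Category II): taxable = $13,820.00 − 2×$454.00 = $12,912.00
  $595.60 + 29% × ($12,912.00 − $6,200.00) = $595.60 + 29% × $6,712.00 = $2,542.08
Difference: |$1,810.31 − $2,542.08| = $731.77 (higher under Category II)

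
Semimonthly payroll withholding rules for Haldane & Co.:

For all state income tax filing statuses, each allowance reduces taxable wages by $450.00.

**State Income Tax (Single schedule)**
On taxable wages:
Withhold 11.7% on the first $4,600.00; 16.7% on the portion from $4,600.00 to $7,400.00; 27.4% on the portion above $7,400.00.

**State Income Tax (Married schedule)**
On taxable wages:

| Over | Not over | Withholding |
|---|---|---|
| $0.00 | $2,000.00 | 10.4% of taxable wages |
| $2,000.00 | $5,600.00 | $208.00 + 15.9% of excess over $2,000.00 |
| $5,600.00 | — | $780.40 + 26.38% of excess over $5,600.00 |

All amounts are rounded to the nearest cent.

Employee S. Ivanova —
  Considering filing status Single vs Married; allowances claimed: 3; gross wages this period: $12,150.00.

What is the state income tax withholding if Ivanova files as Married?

$2,152.16

State Income Tax (Married): taxable = $12,150.00 − 3×$450.00 = $10,800.00
  $780.40 + 26.38% × ($10,800.00 − $5,600.00) = $780.40 + 26.38% × $5,200.00 = $2,152.16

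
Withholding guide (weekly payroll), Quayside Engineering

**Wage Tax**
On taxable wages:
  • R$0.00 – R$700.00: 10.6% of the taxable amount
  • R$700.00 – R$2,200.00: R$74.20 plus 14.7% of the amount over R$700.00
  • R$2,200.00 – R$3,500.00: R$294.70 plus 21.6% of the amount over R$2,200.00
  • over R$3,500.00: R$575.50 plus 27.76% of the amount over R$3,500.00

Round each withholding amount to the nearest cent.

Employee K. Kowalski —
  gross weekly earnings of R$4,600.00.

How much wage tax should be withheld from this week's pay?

Wage Tax: taxable = R$4,600.00
  R$575.50 + 27.76% × (R$4,600.00 − R$3,500.00) = R$575.50 + 27.76% × R$1,100.00 = R$880.86

R$880.86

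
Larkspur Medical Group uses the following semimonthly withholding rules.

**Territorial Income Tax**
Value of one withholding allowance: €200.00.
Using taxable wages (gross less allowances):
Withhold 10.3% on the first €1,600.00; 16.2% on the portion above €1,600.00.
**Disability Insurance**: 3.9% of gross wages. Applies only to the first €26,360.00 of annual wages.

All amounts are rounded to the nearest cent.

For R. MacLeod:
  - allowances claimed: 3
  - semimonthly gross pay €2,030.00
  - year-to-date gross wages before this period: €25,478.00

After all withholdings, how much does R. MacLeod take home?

€1,848.31

Territorial Income Tax: taxable = €2,030.00 − 3×€200.00 = €1,430.00
  10.3% × €1,430.00 = €147.29
Disability Insurance: cap €26,360.00 − YTD €25,478.00 = €882.00 subject; 3.9% × €882.00 = €34.40
Total withheld: €147.29 + €34.40 = €181.69
Net pay: €2,030.00 − €181.69 = €1,848.31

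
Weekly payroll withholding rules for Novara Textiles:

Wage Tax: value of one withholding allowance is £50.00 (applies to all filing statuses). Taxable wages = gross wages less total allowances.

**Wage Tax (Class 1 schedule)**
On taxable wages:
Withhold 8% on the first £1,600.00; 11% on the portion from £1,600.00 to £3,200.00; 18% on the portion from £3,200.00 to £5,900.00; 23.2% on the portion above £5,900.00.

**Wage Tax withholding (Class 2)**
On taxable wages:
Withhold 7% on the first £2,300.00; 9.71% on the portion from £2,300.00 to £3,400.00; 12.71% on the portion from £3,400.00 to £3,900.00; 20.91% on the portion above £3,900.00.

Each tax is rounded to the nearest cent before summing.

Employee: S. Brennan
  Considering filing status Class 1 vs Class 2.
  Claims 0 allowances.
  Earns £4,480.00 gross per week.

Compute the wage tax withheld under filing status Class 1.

£534.40

Wage Tax (Class 1): taxable = £4,480.00
  £304.00 + 18% × (£4,480.00 − £3,200.00) = £304.00 + 18% × £1,280.00 = £534.40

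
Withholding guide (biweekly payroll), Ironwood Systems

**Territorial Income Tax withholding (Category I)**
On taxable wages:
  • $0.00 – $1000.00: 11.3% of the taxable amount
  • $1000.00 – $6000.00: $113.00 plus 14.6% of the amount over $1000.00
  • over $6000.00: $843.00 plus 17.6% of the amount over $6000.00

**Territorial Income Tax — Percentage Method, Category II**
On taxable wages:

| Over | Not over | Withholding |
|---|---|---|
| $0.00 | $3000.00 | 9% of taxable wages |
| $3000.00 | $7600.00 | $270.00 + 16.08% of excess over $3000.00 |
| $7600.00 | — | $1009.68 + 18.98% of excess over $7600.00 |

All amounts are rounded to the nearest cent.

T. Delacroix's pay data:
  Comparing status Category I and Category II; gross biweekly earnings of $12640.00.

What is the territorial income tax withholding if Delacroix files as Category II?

$1966.27

Territorial Income Tax (Category II): taxable = $12640.00
  $1009.68 + 18.98% × ($12640.00 − $7600.00) = $1009.68 + 18.98% × $5040.00 = $1966.27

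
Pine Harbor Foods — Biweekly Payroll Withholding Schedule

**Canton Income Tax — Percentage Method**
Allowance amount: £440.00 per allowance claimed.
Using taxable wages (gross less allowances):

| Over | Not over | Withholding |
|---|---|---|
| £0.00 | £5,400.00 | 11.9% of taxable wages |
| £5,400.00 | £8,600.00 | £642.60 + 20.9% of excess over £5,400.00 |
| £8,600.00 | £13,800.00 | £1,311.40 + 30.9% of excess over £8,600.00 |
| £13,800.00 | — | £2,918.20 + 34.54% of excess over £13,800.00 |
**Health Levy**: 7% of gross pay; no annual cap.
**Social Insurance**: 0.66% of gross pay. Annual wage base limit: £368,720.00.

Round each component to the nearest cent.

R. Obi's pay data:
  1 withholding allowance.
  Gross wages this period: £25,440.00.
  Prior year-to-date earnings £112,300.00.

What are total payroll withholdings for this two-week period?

£8,735.38

Canton Income Tax: taxable = £25,440.00 − 1×£440.00 = £25,000.00
  £2,918.20 + 34.54% × (£25,000.00 − £13,800.00) = £2,918.20 + 34.54% × £11,200.00 = £6,786.68
Health Levy: 7% × £25,440.00 = £1,780.80
Social Insurance: 0.66% × £25,440.00 = £167.90
Total: £6,786.68 + £1,780.80 + £167.90 = £8,735.38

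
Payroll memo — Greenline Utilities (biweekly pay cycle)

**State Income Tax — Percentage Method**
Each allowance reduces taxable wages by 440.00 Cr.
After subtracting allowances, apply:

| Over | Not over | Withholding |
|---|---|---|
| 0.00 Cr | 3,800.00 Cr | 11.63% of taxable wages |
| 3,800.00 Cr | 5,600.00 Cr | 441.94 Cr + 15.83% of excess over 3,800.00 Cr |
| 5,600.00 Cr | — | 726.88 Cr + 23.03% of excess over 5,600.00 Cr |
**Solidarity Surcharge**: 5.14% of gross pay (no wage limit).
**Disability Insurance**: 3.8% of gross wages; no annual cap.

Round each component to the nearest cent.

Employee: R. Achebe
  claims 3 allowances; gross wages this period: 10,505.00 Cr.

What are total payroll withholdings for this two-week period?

State Income Tax: taxable = 10,505.00 Cr − 3×440.00 Cr = 9,185.00 Cr
  726.88 Cr + 23.03% × (9,185.00 Cr − 5,600.00 Cr) = 726.88 Cr + 23.03% × 3,585.00 Cr = 1,552.51 Cr
Solidarity Surcharge: 5.14% × 10,505.00 Cr = 539.96 Cr
Disability Insurance: 3.8% × 10,505.00 Cr = 399.19 Cr
Total: 1,552.51 Cr + 539.96 Cr + 399.19 Cr = 2,491.66 Cr

2,491.66 Cr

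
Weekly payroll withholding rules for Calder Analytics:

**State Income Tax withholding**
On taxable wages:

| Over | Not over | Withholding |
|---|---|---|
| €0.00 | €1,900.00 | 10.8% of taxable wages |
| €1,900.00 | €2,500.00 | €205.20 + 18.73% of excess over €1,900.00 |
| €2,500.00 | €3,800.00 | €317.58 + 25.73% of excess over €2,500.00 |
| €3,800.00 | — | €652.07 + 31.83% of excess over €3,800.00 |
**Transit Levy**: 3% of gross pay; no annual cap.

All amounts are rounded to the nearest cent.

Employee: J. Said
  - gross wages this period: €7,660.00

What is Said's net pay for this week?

State Income Tax: taxable = €7,660.00
  €652.07 + 31.83% × (€7,660.00 − €3,800.00) = €652.07 + 31.83% × €3,860.00 = €1,880.71
Transit Levy: 3% × €7,660.00 = €229.80
Total withheld: €1,880.71 + €229.80 = €2,110.51
Net pay: €7,660.00 − €2,110.51 = €5,549.49

€5,549.49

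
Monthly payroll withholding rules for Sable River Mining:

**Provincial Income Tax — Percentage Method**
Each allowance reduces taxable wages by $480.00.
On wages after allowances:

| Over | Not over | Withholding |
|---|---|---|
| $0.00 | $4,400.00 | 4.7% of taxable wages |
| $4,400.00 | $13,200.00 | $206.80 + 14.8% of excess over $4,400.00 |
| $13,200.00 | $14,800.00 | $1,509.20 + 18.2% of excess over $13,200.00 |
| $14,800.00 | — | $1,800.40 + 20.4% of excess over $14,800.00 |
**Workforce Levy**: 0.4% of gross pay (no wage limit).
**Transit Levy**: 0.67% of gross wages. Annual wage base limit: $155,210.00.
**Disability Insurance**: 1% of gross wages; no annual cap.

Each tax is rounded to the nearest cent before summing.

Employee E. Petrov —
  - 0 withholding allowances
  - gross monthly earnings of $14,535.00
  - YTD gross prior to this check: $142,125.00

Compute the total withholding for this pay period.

Provincial Income Tax: taxable = $14,535.00
  $1,509.20 + 18.2% × ($14,535.00 − $13,200.00) = $1,509.20 + 18.2% × $1,335.00 = $1,752.17
Workforce Levy: 0.4% × $14,535.00 = $58.14
Transit Levy: cap $155,210.00 − YTD $142,125.00 = $13,085.00 subject; 0.67% × $13,085.00 = $87.67
Disability Insurance: 1% × $14,535.00 = $145.35
Total: $1,752.17 + $58.14 + $87.67 + $145.35 = $2,043.33

$2,043.33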